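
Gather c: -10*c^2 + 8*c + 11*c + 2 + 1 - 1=-10*c^2 + 19*c + 2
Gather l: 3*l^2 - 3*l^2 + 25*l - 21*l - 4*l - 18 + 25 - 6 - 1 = 0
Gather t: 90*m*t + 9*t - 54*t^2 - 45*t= -54*t^2 + t*(90*m - 36)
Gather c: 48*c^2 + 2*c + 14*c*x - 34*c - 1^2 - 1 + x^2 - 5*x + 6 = 48*c^2 + c*(14*x - 32) + x^2 - 5*x + 4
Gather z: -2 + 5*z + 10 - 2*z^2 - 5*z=8 - 2*z^2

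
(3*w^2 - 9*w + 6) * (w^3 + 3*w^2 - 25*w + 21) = 3*w^5 - 96*w^3 + 306*w^2 - 339*w + 126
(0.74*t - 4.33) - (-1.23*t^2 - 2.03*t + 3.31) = 1.23*t^2 + 2.77*t - 7.64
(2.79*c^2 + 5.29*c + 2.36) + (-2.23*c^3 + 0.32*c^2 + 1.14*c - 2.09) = -2.23*c^3 + 3.11*c^2 + 6.43*c + 0.27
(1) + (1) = 2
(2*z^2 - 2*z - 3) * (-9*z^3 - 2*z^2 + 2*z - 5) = -18*z^5 + 14*z^4 + 35*z^3 - 8*z^2 + 4*z + 15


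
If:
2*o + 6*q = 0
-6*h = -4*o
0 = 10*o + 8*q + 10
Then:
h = -10/11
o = -15/11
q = 5/11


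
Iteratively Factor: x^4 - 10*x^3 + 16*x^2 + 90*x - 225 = (x - 5)*(x^3 - 5*x^2 - 9*x + 45) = (x - 5)^2*(x^2 - 9) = (x - 5)^2*(x + 3)*(x - 3)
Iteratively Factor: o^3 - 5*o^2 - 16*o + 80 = (o + 4)*(o^2 - 9*o + 20) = (o - 4)*(o + 4)*(o - 5)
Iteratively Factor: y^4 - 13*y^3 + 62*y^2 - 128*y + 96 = (y - 2)*(y^3 - 11*y^2 + 40*y - 48) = (y - 4)*(y - 2)*(y^2 - 7*y + 12) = (y - 4)*(y - 3)*(y - 2)*(y - 4)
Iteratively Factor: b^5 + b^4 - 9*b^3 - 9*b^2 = (b + 3)*(b^4 - 2*b^3 - 3*b^2) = (b + 1)*(b + 3)*(b^3 - 3*b^2) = b*(b + 1)*(b + 3)*(b^2 - 3*b) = b*(b - 3)*(b + 1)*(b + 3)*(b)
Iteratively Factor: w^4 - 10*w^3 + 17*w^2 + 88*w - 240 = (w + 3)*(w^3 - 13*w^2 + 56*w - 80) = (w - 5)*(w + 3)*(w^2 - 8*w + 16) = (w - 5)*(w - 4)*(w + 3)*(w - 4)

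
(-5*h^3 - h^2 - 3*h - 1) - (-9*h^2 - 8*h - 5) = -5*h^3 + 8*h^2 + 5*h + 4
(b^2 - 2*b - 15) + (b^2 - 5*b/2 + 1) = 2*b^2 - 9*b/2 - 14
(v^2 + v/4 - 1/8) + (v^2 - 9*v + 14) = 2*v^2 - 35*v/4 + 111/8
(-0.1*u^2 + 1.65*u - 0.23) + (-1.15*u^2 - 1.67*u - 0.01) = -1.25*u^2 - 0.02*u - 0.24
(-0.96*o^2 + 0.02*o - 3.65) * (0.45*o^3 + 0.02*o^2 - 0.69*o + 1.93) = -0.432*o^5 - 0.0102*o^4 - 0.9797*o^3 - 1.9396*o^2 + 2.5571*o - 7.0445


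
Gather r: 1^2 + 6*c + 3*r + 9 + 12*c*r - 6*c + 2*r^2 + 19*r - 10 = 2*r^2 + r*(12*c + 22)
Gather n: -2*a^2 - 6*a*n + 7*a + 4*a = -2*a^2 - 6*a*n + 11*a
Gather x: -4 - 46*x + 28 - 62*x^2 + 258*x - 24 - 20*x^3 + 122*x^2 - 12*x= -20*x^3 + 60*x^2 + 200*x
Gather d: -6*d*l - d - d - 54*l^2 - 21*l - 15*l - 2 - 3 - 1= d*(-6*l - 2) - 54*l^2 - 36*l - 6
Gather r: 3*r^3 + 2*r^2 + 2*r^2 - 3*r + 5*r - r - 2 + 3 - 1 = 3*r^3 + 4*r^2 + r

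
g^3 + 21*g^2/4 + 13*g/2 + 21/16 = (g + 1/4)*(g + 3/2)*(g + 7/2)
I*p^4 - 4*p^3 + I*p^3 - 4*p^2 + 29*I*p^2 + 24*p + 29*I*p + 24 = (p - 3*I)*(p - I)*(p + 8*I)*(I*p + I)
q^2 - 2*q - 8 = (q - 4)*(q + 2)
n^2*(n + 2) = n^3 + 2*n^2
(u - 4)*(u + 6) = u^2 + 2*u - 24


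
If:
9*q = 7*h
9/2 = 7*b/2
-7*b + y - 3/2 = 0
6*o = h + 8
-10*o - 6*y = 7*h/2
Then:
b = 9/7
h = -458/31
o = -35/31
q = -3206/279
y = 21/2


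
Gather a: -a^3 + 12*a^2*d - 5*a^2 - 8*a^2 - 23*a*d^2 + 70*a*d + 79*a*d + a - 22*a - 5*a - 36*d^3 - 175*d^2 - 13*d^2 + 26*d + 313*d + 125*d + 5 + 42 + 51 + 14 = -a^3 + a^2*(12*d - 13) + a*(-23*d^2 + 149*d - 26) - 36*d^3 - 188*d^2 + 464*d + 112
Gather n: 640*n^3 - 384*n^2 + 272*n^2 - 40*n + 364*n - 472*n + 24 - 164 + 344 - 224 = 640*n^3 - 112*n^2 - 148*n - 20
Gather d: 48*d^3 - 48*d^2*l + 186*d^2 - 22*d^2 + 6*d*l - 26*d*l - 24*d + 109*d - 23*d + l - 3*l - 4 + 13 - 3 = 48*d^3 + d^2*(164 - 48*l) + d*(62 - 20*l) - 2*l + 6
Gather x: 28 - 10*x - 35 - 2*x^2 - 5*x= -2*x^2 - 15*x - 7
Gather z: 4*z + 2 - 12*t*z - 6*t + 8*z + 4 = -6*t + z*(12 - 12*t) + 6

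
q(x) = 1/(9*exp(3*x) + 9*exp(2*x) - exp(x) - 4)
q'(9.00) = 0.00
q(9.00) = 0.00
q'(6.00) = 0.00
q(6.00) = 0.00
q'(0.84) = -0.02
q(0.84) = 0.01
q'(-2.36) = -0.01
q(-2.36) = -0.25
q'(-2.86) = -0.00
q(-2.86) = -0.25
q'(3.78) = -0.00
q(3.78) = 0.00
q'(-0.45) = -7.45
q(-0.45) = 0.74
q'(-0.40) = -3.58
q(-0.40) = 0.48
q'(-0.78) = -2.05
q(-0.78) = -0.59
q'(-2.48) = -0.00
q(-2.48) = -0.25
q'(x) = (-27*exp(3*x) - 18*exp(2*x) + exp(x))/(9*exp(3*x) + 9*exp(2*x) - exp(x) - 4)^2 = (-27*exp(2*x) - 18*exp(x) + 1)*exp(x)/(9*exp(3*x) + 9*exp(2*x) - exp(x) - 4)^2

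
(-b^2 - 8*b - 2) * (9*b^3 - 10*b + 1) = -9*b^5 - 72*b^4 - 8*b^3 + 79*b^2 + 12*b - 2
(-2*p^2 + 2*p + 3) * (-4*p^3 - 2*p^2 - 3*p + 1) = 8*p^5 - 4*p^4 - 10*p^3 - 14*p^2 - 7*p + 3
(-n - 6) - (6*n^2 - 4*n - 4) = -6*n^2 + 3*n - 2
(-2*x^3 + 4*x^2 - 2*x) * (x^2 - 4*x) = -2*x^5 + 12*x^4 - 18*x^3 + 8*x^2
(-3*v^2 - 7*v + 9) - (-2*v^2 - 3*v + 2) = -v^2 - 4*v + 7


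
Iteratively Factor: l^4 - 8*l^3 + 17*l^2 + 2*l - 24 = (l - 3)*(l^3 - 5*l^2 + 2*l + 8) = (l - 4)*(l - 3)*(l^2 - l - 2) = (l - 4)*(l - 3)*(l - 2)*(l + 1)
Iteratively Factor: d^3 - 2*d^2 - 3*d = (d + 1)*(d^2 - 3*d) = d*(d + 1)*(d - 3)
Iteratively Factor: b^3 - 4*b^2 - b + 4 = (b + 1)*(b^2 - 5*b + 4) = (b - 1)*(b + 1)*(b - 4)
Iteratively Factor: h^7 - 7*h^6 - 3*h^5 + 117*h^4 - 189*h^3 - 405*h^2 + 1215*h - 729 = (h - 3)*(h^6 - 4*h^5 - 15*h^4 + 72*h^3 + 27*h^2 - 324*h + 243) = (h - 3)^2*(h^5 - h^4 - 18*h^3 + 18*h^2 + 81*h - 81) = (h - 3)^3*(h^4 + 2*h^3 - 12*h^2 - 18*h + 27) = (h - 3)^3*(h + 3)*(h^3 - h^2 - 9*h + 9) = (h - 3)^4*(h + 3)*(h^2 + 2*h - 3) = (h - 3)^4*(h - 1)*(h + 3)*(h + 3)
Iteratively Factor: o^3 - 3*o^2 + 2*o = (o - 1)*(o^2 - 2*o) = (o - 2)*(o - 1)*(o)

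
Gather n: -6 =-6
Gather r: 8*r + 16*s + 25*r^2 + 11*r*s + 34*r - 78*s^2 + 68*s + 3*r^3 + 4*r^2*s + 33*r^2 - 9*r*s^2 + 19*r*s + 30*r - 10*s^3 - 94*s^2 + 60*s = 3*r^3 + r^2*(4*s + 58) + r*(-9*s^2 + 30*s + 72) - 10*s^3 - 172*s^2 + 144*s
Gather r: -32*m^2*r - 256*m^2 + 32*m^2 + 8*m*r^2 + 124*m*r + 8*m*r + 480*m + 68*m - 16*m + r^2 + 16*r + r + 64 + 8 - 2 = -224*m^2 + 532*m + r^2*(8*m + 1) + r*(-32*m^2 + 132*m + 17) + 70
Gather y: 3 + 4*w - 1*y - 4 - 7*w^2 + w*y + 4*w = -7*w^2 + 8*w + y*(w - 1) - 1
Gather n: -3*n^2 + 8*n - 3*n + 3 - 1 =-3*n^2 + 5*n + 2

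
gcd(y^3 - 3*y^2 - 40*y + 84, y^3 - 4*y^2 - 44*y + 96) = y^2 + 4*y - 12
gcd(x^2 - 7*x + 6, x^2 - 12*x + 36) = x - 6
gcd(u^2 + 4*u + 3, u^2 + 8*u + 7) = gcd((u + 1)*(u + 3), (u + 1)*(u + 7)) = u + 1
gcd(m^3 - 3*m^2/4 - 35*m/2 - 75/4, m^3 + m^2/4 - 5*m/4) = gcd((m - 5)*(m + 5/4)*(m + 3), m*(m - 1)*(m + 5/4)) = m + 5/4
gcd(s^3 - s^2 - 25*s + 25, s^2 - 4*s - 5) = s - 5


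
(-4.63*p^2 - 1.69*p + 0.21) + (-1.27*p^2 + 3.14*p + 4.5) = -5.9*p^2 + 1.45*p + 4.71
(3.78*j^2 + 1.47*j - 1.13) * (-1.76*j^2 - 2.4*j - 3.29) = -6.6528*j^4 - 11.6592*j^3 - 13.9754*j^2 - 2.1243*j + 3.7177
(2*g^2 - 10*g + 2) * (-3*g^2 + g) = -6*g^4 + 32*g^3 - 16*g^2 + 2*g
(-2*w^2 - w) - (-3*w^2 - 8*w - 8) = w^2 + 7*w + 8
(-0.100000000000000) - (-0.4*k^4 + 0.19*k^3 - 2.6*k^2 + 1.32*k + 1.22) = 0.4*k^4 - 0.19*k^3 + 2.6*k^2 - 1.32*k - 1.32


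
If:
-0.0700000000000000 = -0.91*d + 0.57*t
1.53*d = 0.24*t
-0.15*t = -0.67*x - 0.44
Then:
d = -0.03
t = -0.16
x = -0.69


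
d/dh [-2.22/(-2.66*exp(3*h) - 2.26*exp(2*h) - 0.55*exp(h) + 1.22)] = (-17.7156*exp(2*h) - 10.0344*exp(h) - 1.221)*exp(h)/(2.66*exp(3*h) + 2.26*exp(2*h) + 0.55*exp(h) - 1.22)^2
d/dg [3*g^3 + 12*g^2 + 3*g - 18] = 9*g^2 + 24*g + 3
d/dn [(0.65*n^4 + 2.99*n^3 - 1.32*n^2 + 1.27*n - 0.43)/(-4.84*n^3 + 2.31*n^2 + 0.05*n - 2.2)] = (-3.146*n^6 + 3.003*n^5 + 0.615600000000001*n^4 + 6.8726*n^3 - 28.9773*n^2 + 7.7946*n - 2.7725)/(23.4256*n^6 - 22.3608*n^5 + 4.8521*n^4 + 21.527*n^3 - 10.1615*n^2 - 0.22*n + 4.84)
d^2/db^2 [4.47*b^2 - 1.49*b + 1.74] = 8.94000000000000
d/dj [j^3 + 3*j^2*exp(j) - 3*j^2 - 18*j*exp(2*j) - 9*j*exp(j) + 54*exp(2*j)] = 3*j^2*exp(j) + 3*j^2 - 36*j*exp(2*j) - 3*j*exp(j) - 6*j + 90*exp(2*j) - 9*exp(j)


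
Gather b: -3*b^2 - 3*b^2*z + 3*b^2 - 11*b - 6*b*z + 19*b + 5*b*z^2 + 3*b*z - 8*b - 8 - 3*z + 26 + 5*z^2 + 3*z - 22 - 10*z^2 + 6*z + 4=-3*b^2*z + b*(5*z^2 - 3*z) - 5*z^2 + 6*z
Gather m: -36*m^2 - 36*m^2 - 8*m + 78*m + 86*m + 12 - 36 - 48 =-72*m^2 + 156*m - 72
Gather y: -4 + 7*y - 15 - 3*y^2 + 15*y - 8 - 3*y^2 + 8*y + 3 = -6*y^2 + 30*y - 24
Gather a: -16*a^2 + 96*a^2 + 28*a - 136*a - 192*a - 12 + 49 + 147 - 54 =80*a^2 - 300*a + 130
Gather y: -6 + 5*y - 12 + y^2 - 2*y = y^2 + 3*y - 18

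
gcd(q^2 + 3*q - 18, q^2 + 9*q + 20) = 1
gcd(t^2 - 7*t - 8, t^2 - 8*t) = t - 8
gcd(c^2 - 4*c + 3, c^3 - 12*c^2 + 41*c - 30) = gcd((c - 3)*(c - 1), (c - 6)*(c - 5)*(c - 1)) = c - 1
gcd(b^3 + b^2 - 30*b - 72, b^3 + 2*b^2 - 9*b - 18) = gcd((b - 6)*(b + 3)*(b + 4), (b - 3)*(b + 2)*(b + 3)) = b + 3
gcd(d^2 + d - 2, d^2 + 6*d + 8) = d + 2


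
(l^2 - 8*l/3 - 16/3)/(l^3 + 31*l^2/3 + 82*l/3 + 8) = (3*l^2 - 8*l - 16)/(3*l^3 + 31*l^2 + 82*l + 24)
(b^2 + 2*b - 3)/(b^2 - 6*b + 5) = (b + 3)/(b - 5)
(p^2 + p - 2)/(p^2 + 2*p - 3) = (p + 2)/(p + 3)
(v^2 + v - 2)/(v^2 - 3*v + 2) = (v + 2)/(v - 2)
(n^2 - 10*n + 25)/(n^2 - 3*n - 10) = (n - 5)/(n + 2)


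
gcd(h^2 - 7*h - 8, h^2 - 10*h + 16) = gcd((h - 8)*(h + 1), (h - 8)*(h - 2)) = h - 8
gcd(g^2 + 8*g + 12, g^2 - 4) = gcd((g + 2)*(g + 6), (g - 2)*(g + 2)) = g + 2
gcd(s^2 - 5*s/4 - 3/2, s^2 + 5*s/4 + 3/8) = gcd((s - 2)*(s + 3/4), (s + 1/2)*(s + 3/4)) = s + 3/4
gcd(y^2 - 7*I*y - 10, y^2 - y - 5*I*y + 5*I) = y - 5*I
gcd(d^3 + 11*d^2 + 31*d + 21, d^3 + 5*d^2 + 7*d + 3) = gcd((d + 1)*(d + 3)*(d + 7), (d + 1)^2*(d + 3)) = d^2 + 4*d + 3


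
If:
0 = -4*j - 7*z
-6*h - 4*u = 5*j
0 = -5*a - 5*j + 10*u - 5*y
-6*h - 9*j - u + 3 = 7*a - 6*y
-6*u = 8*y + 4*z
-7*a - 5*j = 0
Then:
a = 33/37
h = 449/370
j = -231/185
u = -48/185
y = -6/37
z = 132/185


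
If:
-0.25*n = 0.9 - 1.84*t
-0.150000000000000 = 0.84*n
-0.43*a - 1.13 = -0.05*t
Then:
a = -2.57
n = -0.18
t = 0.46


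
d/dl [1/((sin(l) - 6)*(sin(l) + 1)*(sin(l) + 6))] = (-3*sin(l)^2 - 2*sin(l) + 36)*cos(l)/((sin(l) - 6)^2*(sin(l) + 1)^2*(sin(l) + 6)^2)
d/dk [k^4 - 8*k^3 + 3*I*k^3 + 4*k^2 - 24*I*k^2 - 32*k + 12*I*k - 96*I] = 4*k^3 + k^2*(-24 + 9*I) + k*(8 - 48*I) - 32 + 12*I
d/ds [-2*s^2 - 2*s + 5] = -4*s - 2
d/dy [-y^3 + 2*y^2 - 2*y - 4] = -3*y^2 + 4*y - 2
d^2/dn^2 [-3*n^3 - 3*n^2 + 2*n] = -18*n - 6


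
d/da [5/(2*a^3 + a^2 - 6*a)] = 10*(-3*a^2 - a + 3)/(a^2*(2*a^2 + a - 6)^2)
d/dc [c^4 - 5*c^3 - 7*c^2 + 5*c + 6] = 4*c^3 - 15*c^2 - 14*c + 5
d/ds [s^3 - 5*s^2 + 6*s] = 3*s^2 - 10*s + 6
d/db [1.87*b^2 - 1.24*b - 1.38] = 3.74*b - 1.24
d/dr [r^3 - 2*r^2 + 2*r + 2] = 3*r^2 - 4*r + 2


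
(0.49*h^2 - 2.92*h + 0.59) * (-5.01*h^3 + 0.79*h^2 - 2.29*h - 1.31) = -2.4549*h^5 + 15.0163*h^4 - 6.3848*h^3 + 6.511*h^2 + 2.4741*h - 0.7729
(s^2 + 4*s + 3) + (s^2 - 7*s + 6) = 2*s^2 - 3*s + 9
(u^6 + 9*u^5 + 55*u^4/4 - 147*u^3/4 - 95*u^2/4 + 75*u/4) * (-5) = -5*u^6 - 45*u^5 - 275*u^4/4 + 735*u^3/4 + 475*u^2/4 - 375*u/4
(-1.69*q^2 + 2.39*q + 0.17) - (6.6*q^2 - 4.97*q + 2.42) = -8.29*q^2 + 7.36*q - 2.25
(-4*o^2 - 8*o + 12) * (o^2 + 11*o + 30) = -4*o^4 - 52*o^3 - 196*o^2 - 108*o + 360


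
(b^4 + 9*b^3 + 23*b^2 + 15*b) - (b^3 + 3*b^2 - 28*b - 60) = b^4 + 8*b^3 + 20*b^2 + 43*b + 60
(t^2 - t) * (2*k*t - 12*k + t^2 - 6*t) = 2*k*t^3 - 14*k*t^2 + 12*k*t + t^4 - 7*t^3 + 6*t^2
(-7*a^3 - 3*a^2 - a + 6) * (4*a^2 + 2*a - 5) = -28*a^5 - 26*a^4 + 25*a^3 + 37*a^2 + 17*a - 30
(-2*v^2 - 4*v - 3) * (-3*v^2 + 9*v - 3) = 6*v^4 - 6*v^3 - 21*v^2 - 15*v + 9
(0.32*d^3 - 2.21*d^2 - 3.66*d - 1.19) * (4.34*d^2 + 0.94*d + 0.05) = 1.3888*d^5 - 9.2906*d^4 - 17.9458*d^3 - 8.7155*d^2 - 1.3016*d - 0.0595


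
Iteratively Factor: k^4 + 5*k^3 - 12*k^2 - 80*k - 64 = (k + 4)*(k^3 + k^2 - 16*k - 16) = (k + 1)*(k + 4)*(k^2 - 16) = (k + 1)*(k + 4)^2*(k - 4)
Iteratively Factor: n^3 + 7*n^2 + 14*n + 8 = (n + 2)*(n^2 + 5*n + 4) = (n + 2)*(n + 4)*(n + 1)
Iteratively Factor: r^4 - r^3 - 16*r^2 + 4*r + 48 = (r + 2)*(r^3 - 3*r^2 - 10*r + 24) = (r + 2)*(r + 3)*(r^2 - 6*r + 8) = (r - 2)*(r + 2)*(r + 3)*(r - 4)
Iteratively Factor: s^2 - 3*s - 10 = (s + 2)*(s - 5)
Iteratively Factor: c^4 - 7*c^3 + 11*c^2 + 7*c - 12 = (c - 3)*(c^3 - 4*c^2 - c + 4) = (c - 4)*(c - 3)*(c^2 - 1) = (c - 4)*(c - 3)*(c - 1)*(c + 1)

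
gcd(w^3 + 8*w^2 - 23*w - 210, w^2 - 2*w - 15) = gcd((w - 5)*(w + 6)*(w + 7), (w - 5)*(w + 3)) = w - 5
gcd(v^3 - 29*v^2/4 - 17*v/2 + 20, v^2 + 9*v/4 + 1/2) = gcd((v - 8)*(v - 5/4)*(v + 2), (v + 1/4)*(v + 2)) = v + 2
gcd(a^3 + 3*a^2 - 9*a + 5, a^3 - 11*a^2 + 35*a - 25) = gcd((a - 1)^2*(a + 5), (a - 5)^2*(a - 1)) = a - 1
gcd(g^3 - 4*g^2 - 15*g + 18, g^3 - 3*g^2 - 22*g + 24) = g^2 - 7*g + 6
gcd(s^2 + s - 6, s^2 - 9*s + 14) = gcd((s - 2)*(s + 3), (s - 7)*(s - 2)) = s - 2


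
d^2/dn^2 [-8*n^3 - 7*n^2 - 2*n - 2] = -48*n - 14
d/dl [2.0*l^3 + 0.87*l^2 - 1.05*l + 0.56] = 6.0*l^2 + 1.74*l - 1.05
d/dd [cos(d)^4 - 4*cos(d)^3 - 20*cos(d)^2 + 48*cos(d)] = 4*(-cos(d)^3 + 3*cos(d)^2 + 10*cos(d) - 12)*sin(d)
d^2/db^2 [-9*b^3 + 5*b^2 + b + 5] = 10 - 54*b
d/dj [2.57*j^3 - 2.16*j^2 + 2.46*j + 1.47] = 7.71*j^2 - 4.32*j + 2.46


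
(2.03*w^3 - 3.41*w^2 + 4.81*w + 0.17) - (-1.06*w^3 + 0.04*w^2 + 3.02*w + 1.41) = 3.09*w^3 - 3.45*w^2 + 1.79*w - 1.24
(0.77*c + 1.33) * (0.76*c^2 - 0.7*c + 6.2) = 0.5852*c^3 + 0.4718*c^2 + 3.843*c + 8.246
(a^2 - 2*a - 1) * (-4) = -4*a^2 + 8*a + 4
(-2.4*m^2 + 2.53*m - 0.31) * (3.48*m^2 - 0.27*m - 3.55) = -8.352*m^4 + 9.4524*m^3 + 6.7581*m^2 - 8.8978*m + 1.1005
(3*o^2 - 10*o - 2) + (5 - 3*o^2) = 3 - 10*o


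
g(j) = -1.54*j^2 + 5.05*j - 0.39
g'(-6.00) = 23.53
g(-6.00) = -86.13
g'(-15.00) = 51.25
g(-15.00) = -422.64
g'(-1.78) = 10.53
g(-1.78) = -14.26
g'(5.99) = -13.40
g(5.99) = -25.40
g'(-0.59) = 6.87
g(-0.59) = -3.91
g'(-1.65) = 10.13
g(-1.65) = -12.92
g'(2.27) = -1.94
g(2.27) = 3.14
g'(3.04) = -4.31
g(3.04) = 0.73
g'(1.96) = -0.99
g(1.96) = 3.59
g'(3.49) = -5.70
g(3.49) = -1.52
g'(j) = 5.05 - 3.08*j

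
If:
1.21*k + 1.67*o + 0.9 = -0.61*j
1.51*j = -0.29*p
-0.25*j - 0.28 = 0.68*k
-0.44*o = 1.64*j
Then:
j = 0.07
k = -0.44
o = -0.25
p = -0.35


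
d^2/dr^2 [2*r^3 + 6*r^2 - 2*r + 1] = 12*r + 12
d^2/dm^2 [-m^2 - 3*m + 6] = -2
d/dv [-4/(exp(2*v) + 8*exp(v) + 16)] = 8*(exp(v) + 4)*exp(v)/(exp(2*v) + 8*exp(v) + 16)^2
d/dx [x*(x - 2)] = 2*x - 2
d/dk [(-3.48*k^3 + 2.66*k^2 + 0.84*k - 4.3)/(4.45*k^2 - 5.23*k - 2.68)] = (-15.486*k^4 + 36.4008*k^3 + 10.3294*k^2 + 24.0124*k - 24.7402)/(19.8025*k^4 - 46.547*k^3 + 3.5009*k^2 + 28.0328*k + 7.1824)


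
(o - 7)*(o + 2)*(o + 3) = o^3 - 2*o^2 - 29*o - 42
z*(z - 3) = z^2 - 3*z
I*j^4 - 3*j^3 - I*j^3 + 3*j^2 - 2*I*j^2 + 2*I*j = j*(j + I)*(j + 2*I)*(I*j - I)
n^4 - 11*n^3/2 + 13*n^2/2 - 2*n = n*(n - 4)*(n - 1)*(n - 1/2)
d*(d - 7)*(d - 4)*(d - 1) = d^4 - 12*d^3 + 39*d^2 - 28*d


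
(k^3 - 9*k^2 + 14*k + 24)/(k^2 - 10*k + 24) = k + 1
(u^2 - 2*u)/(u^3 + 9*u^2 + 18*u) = (u - 2)/(u^2 + 9*u + 18)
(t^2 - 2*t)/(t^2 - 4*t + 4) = t/(t - 2)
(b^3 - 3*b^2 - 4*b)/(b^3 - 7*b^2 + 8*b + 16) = b/(b - 4)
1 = 1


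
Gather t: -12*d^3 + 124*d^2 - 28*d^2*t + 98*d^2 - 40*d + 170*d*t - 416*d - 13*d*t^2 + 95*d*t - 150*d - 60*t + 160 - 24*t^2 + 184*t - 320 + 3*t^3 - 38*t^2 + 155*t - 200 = -12*d^3 + 222*d^2 - 606*d + 3*t^3 + t^2*(-13*d - 62) + t*(-28*d^2 + 265*d + 279) - 360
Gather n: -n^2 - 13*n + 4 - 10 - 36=-n^2 - 13*n - 42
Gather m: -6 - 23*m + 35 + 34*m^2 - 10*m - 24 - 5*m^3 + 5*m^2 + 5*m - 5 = -5*m^3 + 39*m^2 - 28*m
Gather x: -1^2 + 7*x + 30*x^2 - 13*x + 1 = 30*x^2 - 6*x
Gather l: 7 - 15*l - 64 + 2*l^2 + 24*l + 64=2*l^2 + 9*l + 7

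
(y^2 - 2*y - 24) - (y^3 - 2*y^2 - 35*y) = -y^3 + 3*y^2 + 33*y - 24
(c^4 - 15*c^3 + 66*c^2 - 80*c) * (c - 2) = c^5 - 17*c^4 + 96*c^3 - 212*c^2 + 160*c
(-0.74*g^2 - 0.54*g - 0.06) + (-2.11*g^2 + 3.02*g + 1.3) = -2.85*g^2 + 2.48*g + 1.24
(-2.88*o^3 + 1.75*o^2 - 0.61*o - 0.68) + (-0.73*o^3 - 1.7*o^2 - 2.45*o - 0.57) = -3.61*o^3 + 0.05*o^2 - 3.06*o - 1.25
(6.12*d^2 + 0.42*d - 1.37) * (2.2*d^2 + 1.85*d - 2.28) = 13.464*d^4 + 12.246*d^3 - 16.1906*d^2 - 3.4921*d + 3.1236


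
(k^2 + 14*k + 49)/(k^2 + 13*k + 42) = (k + 7)/(k + 6)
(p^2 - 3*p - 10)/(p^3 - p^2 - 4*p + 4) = (p - 5)/(p^2 - 3*p + 2)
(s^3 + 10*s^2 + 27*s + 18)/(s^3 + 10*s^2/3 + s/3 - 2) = 3*(s + 6)/(3*s - 2)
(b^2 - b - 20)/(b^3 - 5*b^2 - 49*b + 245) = (b + 4)/(b^2 - 49)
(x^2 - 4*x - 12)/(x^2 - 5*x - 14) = (x - 6)/(x - 7)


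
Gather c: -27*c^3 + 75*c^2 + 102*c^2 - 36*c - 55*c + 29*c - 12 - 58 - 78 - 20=-27*c^3 + 177*c^2 - 62*c - 168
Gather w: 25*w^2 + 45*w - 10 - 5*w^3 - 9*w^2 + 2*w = -5*w^3 + 16*w^2 + 47*w - 10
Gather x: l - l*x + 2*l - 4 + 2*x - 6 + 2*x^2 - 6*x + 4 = 3*l + 2*x^2 + x*(-l - 4) - 6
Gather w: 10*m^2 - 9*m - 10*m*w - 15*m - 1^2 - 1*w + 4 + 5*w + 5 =10*m^2 - 24*m + w*(4 - 10*m) + 8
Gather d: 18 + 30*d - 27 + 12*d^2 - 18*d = 12*d^2 + 12*d - 9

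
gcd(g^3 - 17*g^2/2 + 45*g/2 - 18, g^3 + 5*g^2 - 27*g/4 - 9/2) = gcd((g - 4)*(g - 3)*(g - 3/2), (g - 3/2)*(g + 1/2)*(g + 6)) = g - 3/2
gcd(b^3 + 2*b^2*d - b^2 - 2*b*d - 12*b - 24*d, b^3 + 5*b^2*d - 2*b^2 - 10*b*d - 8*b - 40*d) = b - 4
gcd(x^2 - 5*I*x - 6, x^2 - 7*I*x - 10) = x - 2*I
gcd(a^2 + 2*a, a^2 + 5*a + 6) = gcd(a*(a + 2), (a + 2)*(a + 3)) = a + 2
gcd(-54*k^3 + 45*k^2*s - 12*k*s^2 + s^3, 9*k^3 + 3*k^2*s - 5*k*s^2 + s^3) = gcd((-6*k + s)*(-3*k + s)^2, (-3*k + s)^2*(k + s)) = 9*k^2 - 6*k*s + s^2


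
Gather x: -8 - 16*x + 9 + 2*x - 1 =-14*x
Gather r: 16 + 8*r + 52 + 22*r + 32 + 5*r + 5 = 35*r + 105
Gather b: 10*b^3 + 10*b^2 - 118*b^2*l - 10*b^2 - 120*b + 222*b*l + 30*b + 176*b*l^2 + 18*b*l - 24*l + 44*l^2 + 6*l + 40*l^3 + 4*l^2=10*b^3 - 118*b^2*l + b*(176*l^2 + 240*l - 90) + 40*l^3 + 48*l^2 - 18*l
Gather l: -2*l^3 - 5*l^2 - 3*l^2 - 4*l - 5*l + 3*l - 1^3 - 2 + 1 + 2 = -2*l^3 - 8*l^2 - 6*l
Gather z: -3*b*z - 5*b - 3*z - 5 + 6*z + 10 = -5*b + z*(3 - 3*b) + 5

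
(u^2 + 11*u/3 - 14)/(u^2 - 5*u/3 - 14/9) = 3*(u + 6)/(3*u + 2)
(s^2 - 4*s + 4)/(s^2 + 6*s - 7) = (s^2 - 4*s + 4)/(s^2 + 6*s - 7)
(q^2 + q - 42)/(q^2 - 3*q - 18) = (q + 7)/(q + 3)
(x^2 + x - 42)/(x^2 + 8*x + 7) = (x - 6)/(x + 1)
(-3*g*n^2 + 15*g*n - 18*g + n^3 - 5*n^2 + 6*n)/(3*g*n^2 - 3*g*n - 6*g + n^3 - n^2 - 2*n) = (-3*g*n + 9*g + n^2 - 3*n)/(3*g*n + 3*g + n^2 + n)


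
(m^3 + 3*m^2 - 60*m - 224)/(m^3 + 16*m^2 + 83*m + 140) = (m - 8)/(m + 5)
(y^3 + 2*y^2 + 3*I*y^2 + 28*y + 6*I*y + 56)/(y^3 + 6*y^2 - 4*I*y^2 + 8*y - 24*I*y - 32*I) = (y + 7*I)/(y + 4)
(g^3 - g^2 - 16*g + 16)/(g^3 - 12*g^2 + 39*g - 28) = (g + 4)/(g - 7)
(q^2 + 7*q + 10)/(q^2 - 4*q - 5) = (q^2 + 7*q + 10)/(q^2 - 4*q - 5)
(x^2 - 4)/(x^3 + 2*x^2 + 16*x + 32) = (x - 2)/(x^2 + 16)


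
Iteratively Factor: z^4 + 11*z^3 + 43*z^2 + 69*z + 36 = (z + 1)*(z^3 + 10*z^2 + 33*z + 36) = (z + 1)*(z + 3)*(z^2 + 7*z + 12) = (z + 1)*(z + 3)*(z + 4)*(z + 3)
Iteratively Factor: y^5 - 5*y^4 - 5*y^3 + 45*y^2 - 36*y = (y)*(y^4 - 5*y^3 - 5*y^2 + 45*y - 36) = y*(y - 4)*(y^3 - y^2 - 9*y + 9) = y*(y - 4)*(y - 3)*(y^2 + 2*y - 3) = y*(y - 4)*(y - 3)*(y - 1)*(y + 3)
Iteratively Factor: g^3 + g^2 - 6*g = (g - 2)*(g^2 + 3*g) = (g - 2)*(g + 3)*(g)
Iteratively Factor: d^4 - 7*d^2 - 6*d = (d)*(d^3 - 7*d - 6) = d*(d + 2)*(d^2 - 2*d - 3) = d*(d - 3)*(d + 2)*(d + 1)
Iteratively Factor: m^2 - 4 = (m + 2)*(m - 2)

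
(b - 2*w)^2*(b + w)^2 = b^4 - 2*b^3*w - 3*b^2*w^2 + 4*b*w^3 + 4*w^4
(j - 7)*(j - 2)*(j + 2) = j^3 - 7*j^2 - 4*j + 28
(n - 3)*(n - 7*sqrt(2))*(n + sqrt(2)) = n^3 - 6*sqrt(2)*n^2 - 3*n^2 - 14*n + 18*sqrt(2)*n + 42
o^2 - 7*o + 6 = (o - 6)*(o - 1)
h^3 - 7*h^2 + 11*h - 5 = (h - 5)*(h - 1)^2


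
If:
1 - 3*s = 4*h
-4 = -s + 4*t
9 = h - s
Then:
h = 4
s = -5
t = -9/4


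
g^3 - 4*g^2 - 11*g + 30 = (g - 5)*(g - 2)*(g + 3)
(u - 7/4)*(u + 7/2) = u^2 + 7*u/4 - 49/8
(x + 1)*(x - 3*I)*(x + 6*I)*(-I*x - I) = -I*x^4 + 3*x^3 - 2*I*x^3 + 6*x^2 - 19*I*x^2 + 3*x - 36*I*x - 18*I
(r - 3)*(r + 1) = r^2 - 2*r - 3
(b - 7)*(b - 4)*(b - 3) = b^3 - 14*b^2 + 61*b - 84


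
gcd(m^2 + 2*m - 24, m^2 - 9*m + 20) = m - 4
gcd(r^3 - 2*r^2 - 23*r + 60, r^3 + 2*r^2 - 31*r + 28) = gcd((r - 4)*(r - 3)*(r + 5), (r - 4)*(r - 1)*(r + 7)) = r - 4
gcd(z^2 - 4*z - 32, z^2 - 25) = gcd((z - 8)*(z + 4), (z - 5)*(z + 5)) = 1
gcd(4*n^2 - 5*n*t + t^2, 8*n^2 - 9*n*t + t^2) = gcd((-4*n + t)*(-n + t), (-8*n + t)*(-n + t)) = -n + t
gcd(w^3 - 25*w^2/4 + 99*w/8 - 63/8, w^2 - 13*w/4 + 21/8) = w^2 - 13*w/4 + 21/8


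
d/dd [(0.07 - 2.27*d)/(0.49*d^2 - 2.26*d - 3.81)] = (1.1123*d^2 - 0.0686*d + 8.8069)/(0.2401*d^4 - 2.2148*d^3 + 1.3738*d^2 + 17.2212*d + 14.5161)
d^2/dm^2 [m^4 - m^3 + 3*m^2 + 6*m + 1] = 12*m^2 - 6*m + 6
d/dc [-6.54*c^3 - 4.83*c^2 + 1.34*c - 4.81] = -19.62*c^2 - 9.66*c + 1.34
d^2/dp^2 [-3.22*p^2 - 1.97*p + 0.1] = -6.44000000000000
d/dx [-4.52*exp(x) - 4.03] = -4.52*exp(x)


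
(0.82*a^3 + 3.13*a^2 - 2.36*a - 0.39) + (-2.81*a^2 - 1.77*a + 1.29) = 0.82*a^3 + 0.32*a^2 - 4.13*a + 0.9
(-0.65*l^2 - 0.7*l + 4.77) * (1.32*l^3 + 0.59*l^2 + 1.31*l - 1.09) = -0.858*l^5 - 1.3075*l^4 + 5.0319*l^3 + 2.6058*l^2 + 7.0117*l - 5.1993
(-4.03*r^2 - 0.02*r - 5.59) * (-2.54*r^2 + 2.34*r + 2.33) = 10.2362*r^4 - 9.3794*r^3 + 4.7619*r^2 - 13.1272*r - 13.0247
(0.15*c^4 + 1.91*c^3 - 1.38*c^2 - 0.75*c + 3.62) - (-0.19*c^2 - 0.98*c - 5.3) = 0.15*c^4 + 1.91*c^3 - 1.19*c^2 + 0.23*c + 8.92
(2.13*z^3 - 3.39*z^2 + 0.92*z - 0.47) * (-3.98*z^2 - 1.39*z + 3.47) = -8.4774*z^5 + 10.5315*z^4 + 8.4416*z^3 - 11.1715*z^2 + 3.8457*z - 1.6309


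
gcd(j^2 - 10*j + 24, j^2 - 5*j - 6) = j - 6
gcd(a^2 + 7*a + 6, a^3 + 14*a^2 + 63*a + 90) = a + 6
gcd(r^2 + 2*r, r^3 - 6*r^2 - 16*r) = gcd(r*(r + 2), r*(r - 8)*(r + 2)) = r^2 + 2*r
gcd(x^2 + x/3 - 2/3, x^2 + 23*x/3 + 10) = 1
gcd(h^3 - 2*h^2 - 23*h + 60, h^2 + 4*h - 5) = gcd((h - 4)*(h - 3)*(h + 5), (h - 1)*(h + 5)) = h + 5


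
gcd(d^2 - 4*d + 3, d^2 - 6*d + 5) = d - 1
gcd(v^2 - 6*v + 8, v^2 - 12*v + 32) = v - 4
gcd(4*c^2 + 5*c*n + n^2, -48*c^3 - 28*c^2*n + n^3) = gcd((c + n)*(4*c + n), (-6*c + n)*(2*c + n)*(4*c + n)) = 4*c + n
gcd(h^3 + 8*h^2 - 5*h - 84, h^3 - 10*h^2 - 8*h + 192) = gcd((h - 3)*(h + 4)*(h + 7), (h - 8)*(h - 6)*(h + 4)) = h + 4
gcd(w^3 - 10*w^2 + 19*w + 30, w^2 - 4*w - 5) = w^2 - 4*w - 5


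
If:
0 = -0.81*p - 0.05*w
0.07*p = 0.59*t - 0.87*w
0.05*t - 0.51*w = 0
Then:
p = 0.00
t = 0.00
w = 0.00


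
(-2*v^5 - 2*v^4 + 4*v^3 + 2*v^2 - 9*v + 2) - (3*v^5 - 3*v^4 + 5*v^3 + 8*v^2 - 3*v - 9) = -5*v^5 + v^4 - v^3 - 6*v^2 - 6*v + 11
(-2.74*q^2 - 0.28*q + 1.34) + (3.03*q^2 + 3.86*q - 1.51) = 0.29*q^2 + 3.58*q - 0.17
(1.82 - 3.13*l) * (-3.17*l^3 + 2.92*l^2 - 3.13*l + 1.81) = 9.9221*l^4 - 14.909*l^3 + 15.1113*l^2 - 11.3619*l + 3.2942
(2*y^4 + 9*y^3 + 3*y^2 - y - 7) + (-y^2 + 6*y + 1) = 2*y^4 + 9*y^3 + 2*y^2 + 5*y - 6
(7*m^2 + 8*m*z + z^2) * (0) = 0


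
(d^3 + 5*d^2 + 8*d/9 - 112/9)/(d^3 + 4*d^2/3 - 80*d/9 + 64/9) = (3*d + 7)/(3*d - 4)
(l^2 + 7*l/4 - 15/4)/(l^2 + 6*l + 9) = (l - 5/4)/(l + 3)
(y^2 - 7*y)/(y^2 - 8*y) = (y - 7)/(y - 8)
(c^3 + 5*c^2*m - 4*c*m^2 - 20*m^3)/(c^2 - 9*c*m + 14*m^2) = (c^2 + 7*c*m + 10*m^2)/(c - 7*m)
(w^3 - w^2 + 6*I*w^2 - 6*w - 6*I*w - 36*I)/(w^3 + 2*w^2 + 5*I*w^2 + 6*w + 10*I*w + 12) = (w - 3)/(w - I)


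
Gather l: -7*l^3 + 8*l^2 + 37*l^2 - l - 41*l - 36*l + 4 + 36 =-7*l^3 + 45*l^2 - 78*l + 40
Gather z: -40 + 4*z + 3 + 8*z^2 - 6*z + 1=8*z^2 - 2*z - 36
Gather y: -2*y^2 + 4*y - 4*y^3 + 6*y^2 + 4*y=-4*y^3 + 4*y^2 + 8*y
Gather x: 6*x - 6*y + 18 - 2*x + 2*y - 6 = 4*x - 4*y + 12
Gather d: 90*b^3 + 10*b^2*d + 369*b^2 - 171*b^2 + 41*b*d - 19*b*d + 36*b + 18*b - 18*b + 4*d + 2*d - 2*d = 90*b^3 + 198*b^2 + 36*b + d*(10*b^2 + 22*b + 4)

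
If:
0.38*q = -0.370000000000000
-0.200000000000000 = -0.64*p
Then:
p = 0.31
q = -0.97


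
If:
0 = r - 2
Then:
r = 2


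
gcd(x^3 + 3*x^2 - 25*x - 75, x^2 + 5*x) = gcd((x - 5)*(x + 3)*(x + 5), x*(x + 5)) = x + 5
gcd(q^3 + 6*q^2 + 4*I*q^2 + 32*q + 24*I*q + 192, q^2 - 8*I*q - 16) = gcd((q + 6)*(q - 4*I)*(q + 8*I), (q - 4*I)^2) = q - 4*I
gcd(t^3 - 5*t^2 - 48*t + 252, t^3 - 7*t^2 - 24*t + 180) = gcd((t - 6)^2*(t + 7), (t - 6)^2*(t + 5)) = t^2 - 12*t + 36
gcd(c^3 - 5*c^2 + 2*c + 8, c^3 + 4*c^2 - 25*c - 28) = c^2 - 3*c - 4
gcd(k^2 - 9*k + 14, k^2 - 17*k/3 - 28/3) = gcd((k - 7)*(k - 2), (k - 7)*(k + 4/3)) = k - 7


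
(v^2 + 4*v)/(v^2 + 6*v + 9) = v*(v + 4)/(v^2 + 6*v + 9)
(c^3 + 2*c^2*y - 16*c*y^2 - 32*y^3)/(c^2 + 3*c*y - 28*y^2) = (c^2 + 6*c*y + 8*y^2)/(c + 7*y)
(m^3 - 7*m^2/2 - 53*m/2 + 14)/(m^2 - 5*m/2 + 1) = (m^2 - 3*m - 28)/(m - 2)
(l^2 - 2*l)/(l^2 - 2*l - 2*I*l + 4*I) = l/(l - 2*I)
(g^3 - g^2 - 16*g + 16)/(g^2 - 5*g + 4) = g + 4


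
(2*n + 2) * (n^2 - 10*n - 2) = 2*n^3 - 18*n^2 - 24*n - 4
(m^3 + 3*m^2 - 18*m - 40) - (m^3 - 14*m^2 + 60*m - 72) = 17*m^2 - 78*m + 32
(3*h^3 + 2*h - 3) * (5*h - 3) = 15*h^4 - 9*h^3 + 10*h^2 - 21*h + 9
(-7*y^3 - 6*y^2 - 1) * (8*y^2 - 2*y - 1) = -56*y^5 - 34*y^4 + 19*y^3 - 2*y^2 + 2*y + 1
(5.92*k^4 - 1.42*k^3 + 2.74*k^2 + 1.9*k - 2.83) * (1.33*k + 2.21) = 7.8736*k^5 + 11.1946*k^4 + 0.506000000000001*k^3 + 8.5824*k^2 + 0.435099999999999*k - 6.2543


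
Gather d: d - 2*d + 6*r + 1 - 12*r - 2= -d - 6*r - 1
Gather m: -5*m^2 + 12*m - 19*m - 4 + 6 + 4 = -5*m^2 - 7*m + 6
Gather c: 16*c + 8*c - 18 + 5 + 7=24*c - 6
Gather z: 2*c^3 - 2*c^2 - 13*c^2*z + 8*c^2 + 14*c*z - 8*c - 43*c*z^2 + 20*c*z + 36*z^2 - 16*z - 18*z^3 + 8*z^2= 2*c^3 + 6*c^2 - 8*c - 18*z^3 + z^2*(44 - 43*c) + z*(-13*c^2 + 34*c - 16)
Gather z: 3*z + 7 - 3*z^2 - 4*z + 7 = -3*z^2 - z + 14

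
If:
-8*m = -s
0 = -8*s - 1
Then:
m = -1/64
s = -1/8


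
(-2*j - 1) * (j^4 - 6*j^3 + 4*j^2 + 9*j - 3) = -2*j^5 + 11*j^4 - 2*j^3 - 22*j^2 - 3*j + 3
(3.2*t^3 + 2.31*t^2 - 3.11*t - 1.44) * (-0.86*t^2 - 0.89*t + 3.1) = -2.752*t^5 - 4.8346*t^4 + 10.5387*t^3 + 11.1673*t^2 - 8.3594*t - 4.464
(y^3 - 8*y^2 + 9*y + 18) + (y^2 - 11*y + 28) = y^3 - 7*y^2 - 2*y + 46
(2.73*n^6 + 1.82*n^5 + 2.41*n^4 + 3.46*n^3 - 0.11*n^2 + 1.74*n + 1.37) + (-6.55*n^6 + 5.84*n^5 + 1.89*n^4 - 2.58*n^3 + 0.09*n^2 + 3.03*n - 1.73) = -3.82*n^6 + 7.66*n^5 + 4.3*n^4 + 0.88*n^3 - 0.02*n^2 + 4.77*n - 0.36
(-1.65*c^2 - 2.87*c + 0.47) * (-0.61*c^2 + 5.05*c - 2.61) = 1.0065*c^4 - 6.5818*c^3 - 10.4737*c^2 + 9.8642*c - 1.2267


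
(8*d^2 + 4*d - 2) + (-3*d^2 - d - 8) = 5*d^2 + 3*d - 10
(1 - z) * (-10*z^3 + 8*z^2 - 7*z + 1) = 10*z^4 - 18*z^3 + 15*z^2 - 8*z + 1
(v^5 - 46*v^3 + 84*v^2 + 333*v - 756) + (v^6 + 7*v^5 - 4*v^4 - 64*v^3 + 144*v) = v^6 + 8*v^5 - 4*v^4 - 110*v^3 + 84*v^2 + 477*v - 756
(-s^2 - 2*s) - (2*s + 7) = -s^2 - 4*s - 7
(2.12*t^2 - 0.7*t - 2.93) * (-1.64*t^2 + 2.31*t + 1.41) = -3.4768*t^4 + 6.0452*t^3 + 6.1774*t^2 - 7.7553*t - 4.1313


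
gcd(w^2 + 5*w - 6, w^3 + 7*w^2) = 1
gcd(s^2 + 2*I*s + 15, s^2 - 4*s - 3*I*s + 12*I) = s - 3*I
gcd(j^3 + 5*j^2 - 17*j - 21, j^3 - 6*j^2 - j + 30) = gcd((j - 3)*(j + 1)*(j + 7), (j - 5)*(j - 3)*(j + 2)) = j - 3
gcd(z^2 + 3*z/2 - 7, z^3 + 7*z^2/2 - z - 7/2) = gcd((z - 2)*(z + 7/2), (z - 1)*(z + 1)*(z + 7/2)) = z + 7/2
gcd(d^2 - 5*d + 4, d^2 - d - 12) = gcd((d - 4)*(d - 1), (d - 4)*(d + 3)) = d - 4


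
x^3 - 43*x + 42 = (x - 6)*(x - 1)*(x + 7)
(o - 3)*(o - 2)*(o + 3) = o^3 - 2*o^2 - 9*o + 18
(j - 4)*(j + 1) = j^2 - 3*j - 4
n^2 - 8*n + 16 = (n - 4)^2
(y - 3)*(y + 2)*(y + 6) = y^3 + 5*y^2 - 12*y - 36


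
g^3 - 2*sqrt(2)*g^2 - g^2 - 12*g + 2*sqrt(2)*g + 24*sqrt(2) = (g - 4)*(g + 3)*(g - 2*sqrt(2))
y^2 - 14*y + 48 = (y - 8)*(y - 6)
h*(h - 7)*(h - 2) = h^3 - 9*h^2 + 14*h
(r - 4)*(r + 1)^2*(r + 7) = r^4 + 5*r^3 - 21*r^2 - 53*r - 28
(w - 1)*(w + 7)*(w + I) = w^3 + 6*w^2 + I*w^2 - 7*w + 6*I*w - 7*I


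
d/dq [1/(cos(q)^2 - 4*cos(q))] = 2*(cos(q) - 2)*sin(q)/((cos(q) - 4)^2*cos(q)^2)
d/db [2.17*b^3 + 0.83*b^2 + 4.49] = b*(6.51*b + 1.66)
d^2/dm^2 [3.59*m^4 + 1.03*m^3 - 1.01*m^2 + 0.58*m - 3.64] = 43.08*m^2 + 6.18*m - 2.02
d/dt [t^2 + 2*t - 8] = 2*t + 2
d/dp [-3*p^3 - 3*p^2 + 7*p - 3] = -9*p^2 - 6*p + 7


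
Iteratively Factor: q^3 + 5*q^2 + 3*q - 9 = (q - 1)*(q^2 + 6*q + 9) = (q - 1)*(q + 3)*(q + 3)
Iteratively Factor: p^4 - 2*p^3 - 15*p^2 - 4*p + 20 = (p + 2)*(p^3 - 4*p^2 - 7*p + 10) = (p - 5)*(p + 2)*(p^2 + p - 2) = (p - 5)*(p + 2)^2*(p - 1)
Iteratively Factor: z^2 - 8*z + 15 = (z - 5)*(z - 3)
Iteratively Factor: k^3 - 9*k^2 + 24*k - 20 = (k - 2)*(k^2 - 7*k + 10) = (k - 5)*(k - 2)*(k - 2)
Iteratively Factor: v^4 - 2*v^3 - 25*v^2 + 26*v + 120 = (v + 2)*(v^3 - 4*v^2 - 17*v + 60) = (v + 2)*(v + 4)*(v^2 - 8*v + 15) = (v - 3)*(v + 2)*(v + 4)*(v - 5)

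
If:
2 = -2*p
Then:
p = -1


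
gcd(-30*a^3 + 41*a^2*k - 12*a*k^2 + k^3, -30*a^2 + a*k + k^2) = 5*a - k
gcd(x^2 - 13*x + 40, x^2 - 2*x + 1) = 1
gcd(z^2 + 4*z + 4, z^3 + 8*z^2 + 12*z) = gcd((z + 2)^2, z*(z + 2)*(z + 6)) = z + 2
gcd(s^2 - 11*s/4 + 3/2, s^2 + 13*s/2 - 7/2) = 1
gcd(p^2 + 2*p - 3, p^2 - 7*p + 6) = p - 1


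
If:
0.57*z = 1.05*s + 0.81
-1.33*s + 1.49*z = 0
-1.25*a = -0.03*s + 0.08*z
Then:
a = 0.05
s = -1.50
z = -1.34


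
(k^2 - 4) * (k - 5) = k^3 - 5*k^2 - 4*k + 20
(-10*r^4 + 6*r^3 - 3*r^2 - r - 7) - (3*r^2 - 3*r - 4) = -10*r^4 + 6*r^3 - 6*r^2 + 2*r - 3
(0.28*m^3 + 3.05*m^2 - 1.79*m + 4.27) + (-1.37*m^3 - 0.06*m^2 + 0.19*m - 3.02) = -1.09*m^3 + 2.99*m^2 - 1.6*m + 1.25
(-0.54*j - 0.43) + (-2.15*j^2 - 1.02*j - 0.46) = -2.15*j^2 - 1.56*j - 0.89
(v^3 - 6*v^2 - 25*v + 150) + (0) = v^3 - 6*v^2 - 25*v + 150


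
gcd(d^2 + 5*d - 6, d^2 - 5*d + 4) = d - 1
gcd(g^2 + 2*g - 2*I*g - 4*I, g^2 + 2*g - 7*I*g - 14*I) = g + 2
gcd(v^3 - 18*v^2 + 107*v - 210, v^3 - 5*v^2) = v - 5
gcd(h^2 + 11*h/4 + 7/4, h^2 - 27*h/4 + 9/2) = 1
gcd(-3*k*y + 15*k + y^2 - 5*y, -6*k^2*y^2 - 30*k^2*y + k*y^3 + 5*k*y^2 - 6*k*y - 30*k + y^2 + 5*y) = 1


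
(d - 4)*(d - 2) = d^2 - 6*d + 8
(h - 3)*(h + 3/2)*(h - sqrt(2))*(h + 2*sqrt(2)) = h^4 - 3*h^3/2 + sqrt(2)*h^3 - 17*h^2/2 - 3*sqrt(2)*h^2/2 - 9*sqrt(2)*h/2 + 6*h + 18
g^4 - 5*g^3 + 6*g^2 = g^2*(g - 3)*(g - 2)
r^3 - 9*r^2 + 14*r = r*(r - 7)*(r - 2)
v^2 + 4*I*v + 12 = (v - 2*I)*(v + 6*I)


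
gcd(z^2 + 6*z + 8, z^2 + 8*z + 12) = z + 2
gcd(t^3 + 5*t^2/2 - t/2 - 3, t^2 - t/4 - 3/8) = 1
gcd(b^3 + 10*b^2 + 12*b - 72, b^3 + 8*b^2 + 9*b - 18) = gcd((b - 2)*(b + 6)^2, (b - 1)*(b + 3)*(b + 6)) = b + 6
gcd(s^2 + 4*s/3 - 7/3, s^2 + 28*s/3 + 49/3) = s + 7/3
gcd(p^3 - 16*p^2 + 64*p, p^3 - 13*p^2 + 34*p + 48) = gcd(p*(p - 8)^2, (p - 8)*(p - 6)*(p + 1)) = p - 8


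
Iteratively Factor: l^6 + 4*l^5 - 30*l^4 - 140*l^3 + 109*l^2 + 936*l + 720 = (l + 4)*(l^5 - 30*l^3 - 20*l^2 + 189*l + 180) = (l + 4)^2*(l^4 - 4*l^3 - 14*l^2 + 36*l + 45) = (l + 1)*(l + 4)^2*(l^3 - 5*l^2 - 9*l + 45) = (l - 5)*(l + 1)*(l + 4)^2*(l^2 - 9) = (l - 5)*(l + 1)*(l + 3)*(l + 4)^2*(l - 3)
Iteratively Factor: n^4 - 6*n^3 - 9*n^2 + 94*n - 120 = (n - 3)*(n^3 - 3*n^2 - 18*n + 40) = (n - 5)*(n - 3)*(n^2 + 2*n - 8) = (n - 5)*(n - 3)*(n - 2)*(n + 4)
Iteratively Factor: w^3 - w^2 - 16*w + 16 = (w - 4)*(w^2 + 3*w - 4) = (w - 4)*(w - 1)*(w + 4)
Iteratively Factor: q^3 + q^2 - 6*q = (q - 2)*(q^2 + 3*q) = (q - 2)*(q + 3)*(q)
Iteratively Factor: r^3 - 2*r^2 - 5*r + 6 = (r - 3)*(r^2 + r - 2) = (r - 3)*(r - 1)*(r + 2)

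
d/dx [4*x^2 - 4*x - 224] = 8*x - 4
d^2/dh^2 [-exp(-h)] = -exp(-h)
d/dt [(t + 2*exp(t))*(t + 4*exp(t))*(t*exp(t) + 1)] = (t + 1)*(t + 2*exp(t))*(t + 4*exp(t))*exp(t) + (t + 2*exp(t))*(t*exp(t) + 1)*(4*exp(t) + 1) + (t + 4*exp(t))*(t*exp(t) + 1)*(2*exp(t) + 1)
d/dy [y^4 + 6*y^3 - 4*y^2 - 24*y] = 4*y^3 + 18*y^2 - 8*y - 24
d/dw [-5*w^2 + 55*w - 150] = 55 - 10*w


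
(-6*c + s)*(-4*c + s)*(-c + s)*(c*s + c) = -24*c^4*s - 24*c^4 + 34*c^3*s^2 + 34*c^3*s - 11*c^2*s^3 - 11*c^2*s^2 + c*s^4 + c*s^3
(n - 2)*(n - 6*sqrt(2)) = n^2 - 6*sqrt(2)*n - 2*n + 12*sqrt(2)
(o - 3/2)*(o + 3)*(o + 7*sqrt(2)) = o^3 + 3*o^2/2 + 7*sqrt(2)*o^2 - 9*o/2 + 21*sqrt(2)*o/2 - 63*sqrt(2)/2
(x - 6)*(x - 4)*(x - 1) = x^3 - 11*x^2 + 34*x - 24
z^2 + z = z*(z + 1)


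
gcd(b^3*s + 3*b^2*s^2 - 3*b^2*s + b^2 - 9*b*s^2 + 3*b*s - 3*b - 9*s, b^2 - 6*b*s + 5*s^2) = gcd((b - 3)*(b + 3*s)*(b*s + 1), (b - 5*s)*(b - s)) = 1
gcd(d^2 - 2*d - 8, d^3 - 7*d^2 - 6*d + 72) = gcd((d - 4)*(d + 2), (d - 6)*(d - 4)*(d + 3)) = d - 4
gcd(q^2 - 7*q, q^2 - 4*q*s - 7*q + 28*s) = q - 7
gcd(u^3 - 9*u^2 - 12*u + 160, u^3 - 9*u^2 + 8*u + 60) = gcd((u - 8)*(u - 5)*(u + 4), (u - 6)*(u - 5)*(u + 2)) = u - 5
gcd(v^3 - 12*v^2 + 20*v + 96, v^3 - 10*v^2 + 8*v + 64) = v^2 - 6*v - 16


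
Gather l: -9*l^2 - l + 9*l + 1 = -9*l^2 + 8*l + 1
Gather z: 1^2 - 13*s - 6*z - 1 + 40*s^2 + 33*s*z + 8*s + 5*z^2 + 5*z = 40*s^2 - 5*s + 5*z^2 + z*(33*s - 1)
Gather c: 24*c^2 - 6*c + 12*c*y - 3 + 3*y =24*c^2 + c*(12*y - 6) + 3*y - 3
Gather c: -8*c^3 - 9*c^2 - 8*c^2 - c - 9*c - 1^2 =-8*c^3 - 17*c^2 - 10*c - 1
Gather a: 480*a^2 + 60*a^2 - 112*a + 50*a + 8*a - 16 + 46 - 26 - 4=540*a^2 - 54*a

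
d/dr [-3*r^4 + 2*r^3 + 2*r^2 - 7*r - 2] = -12*r^3 + 6*r^2 + 4*r - 7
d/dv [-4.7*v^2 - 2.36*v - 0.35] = -9.4*v - 2.36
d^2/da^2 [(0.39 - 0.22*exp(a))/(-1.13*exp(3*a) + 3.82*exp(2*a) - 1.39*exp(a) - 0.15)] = (1.123672*exp(6*a) - 7.330875*exp(5*a) + 20.346326*exp(4*a) - 23.305904*exp(3*a) + 7.563771*exp(2*a) - 1.693269*exp(a) + 0.086265)*exp(a)/(1.442897*exp(9*a) - 14.633274*exp(8*a) + 54.792909*exp(7*a) - 91.168807*exp(6*a) + 63.515187*exp(5*a) - 14.161656*exp(4*a) - 2.016926*exp(3*a) + 0.611595*exp(2*a) + 0.093825*exp(a) + 0.003375)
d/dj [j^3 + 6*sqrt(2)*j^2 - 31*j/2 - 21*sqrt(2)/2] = 3*j^2 + 12*sqrt(2)*j - 31/2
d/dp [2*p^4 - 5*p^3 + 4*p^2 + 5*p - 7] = 8*p^3 - 15*p^2 + 8*p + 5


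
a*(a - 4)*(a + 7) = a^3 + 3*a^2 - 28*a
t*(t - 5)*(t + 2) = t^3 - 3*t^2 - 10*t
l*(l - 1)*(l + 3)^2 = l^4 + 5*l^3 + 3*l^2 - 9*l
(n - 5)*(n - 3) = n^2 - 8*n + 15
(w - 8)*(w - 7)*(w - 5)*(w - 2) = w^4 - 22*w^3 + 171*w^2 - 542*w + 560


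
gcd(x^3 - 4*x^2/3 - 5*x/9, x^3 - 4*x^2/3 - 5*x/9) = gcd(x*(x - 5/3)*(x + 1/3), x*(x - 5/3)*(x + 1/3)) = x^3 - 4*x^2/3 - 5*x/9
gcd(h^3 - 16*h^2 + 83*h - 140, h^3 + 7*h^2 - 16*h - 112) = h - 4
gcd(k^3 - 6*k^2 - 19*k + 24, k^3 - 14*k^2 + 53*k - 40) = k^2 - 9*k + 8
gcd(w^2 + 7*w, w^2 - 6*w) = w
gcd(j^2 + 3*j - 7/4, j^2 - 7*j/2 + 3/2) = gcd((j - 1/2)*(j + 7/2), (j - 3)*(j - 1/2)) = j - 1/2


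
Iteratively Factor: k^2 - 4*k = (k)*(k - 4)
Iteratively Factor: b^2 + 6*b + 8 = (b + 2)*(b + 4)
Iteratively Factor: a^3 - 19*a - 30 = (a + 3)*(a^2 - 3*a - 10) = (a + 2)*(a + 3)*(a - 5)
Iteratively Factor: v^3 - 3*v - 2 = (v + 1)*(v^2 - v - 2) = (v + 1)^2*(v - 2)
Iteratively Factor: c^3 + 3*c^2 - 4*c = (c + 4)*(c^2 - c) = c*(c + 4)*(c - 1)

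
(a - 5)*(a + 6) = a^2 + a - 30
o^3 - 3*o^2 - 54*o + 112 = (o - 8)*(o - 2)*(o + 7)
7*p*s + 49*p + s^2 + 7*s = (7*p + s)*(s + 7)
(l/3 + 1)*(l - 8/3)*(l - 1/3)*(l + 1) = l^4/3 + l^3/3 - 73*l^2/27 - 49*l/27 + 8/9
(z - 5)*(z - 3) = z^2 - 8*z + 15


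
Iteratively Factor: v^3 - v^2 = (v)*(v^2 - v) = v^2*(v - 1)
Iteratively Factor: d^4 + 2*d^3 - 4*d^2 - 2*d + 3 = (d + 3)*(d^3 - d^2 - d + 1) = (d + 1)*(d + 3)*(d^2 - 2*d + 1) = (d - 1)*(d + 1)*(d + 3)*(d - 1)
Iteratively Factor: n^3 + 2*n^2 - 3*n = (n - 1)*(n^2 + 3*n) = n*(n - 1)*(n + 3)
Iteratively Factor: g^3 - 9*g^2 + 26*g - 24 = (g - 2)*(g^2 - 7*g + 12) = (g - 4)*(g - 2)*(g - 3)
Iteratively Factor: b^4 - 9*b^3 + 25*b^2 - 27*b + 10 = (b - 5)*(b^3 - 4*b^2 + 5*b - 2) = (b - 5)*(b - 2)*(b^2 - 2*b + 1) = (b - 5)*(b - 2)*(b - 1)*(b - 1)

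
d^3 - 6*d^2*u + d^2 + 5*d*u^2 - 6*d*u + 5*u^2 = (d + 1)*(d - 5*u)*(d - u)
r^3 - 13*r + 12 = (r - 3)*(r - 1)*(r + 4)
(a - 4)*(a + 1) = a^2 - 3*a - 4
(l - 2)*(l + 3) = l^2 + l - 6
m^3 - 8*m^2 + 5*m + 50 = (m - 5)^2*(m + 2)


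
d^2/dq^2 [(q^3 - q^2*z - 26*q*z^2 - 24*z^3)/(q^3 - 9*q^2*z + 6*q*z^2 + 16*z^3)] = 16*z*(q^3 - 15*q^2*z + 102*q*z^2 - 260*z^3)/(q^6 - 30*q^5*z + 348*q^4*z^2 - 1960*q^3*z^3 + 5568*q^2*z^4 - 7680*q*z^5 + 4096*z^6)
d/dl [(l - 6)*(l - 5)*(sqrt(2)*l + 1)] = 3*sqrt(2)*l^2 - 22*sqrt(2)*l + 2*l - 11 + 30*sqrt(2)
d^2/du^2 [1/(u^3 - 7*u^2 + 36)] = 2*(u^2*(3*u - 14)^2 + (7 - 3*u)*(u^3 - 7*u^2 + 36))/(u^3 - 7*u^2 + 36)^3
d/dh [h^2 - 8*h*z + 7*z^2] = 2*h - 8*z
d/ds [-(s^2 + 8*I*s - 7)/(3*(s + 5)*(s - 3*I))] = (s^2*(-5 + 11*I) + s*(-14 + 30*I) - 155 + 21*I)/(3*s^4 + s^3*(30 - 18*I) + s^2*(48 - 180*I) + s*(-270 - 450*I) - 675)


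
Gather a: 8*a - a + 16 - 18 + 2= 7*a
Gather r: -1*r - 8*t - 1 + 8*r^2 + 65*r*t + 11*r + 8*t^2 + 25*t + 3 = 8*r^2 + r*(65*t + 10) + 8*t^2 + 17*t + 2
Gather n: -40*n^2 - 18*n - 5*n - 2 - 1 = -40*n^2 - 23*n - 3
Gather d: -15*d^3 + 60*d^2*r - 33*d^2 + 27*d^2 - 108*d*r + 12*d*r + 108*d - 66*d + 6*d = -15*d^3 + d^2*(60*r - 6) + d*(48 - 96*r)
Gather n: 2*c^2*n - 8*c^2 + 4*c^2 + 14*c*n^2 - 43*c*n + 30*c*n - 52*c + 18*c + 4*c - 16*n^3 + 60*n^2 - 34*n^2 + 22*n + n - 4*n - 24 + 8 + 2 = -4*c^2 - 30*c - 16*n^3 + n^2*(14*c + 26) + n*(2*c^2 - 13*c + 19) - 14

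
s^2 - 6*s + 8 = (s - 4)*(s - 2)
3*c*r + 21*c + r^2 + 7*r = (3*c + r)*(r + 7)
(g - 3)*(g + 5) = g^2 + 2*g - 15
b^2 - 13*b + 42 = (b - 7)*(b - 6)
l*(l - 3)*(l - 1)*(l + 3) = l^4 - l^3 - 9*l^2 + 9*l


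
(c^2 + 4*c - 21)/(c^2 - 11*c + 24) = (c + 7)/(c - 8)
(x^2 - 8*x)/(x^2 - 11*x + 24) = x/(x - 3)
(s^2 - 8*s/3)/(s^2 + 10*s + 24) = s*(3*s - 8)/(3*(s^2 + 10*s + 24))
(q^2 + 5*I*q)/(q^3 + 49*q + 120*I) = q/(q^2 - 5*I*q + 24)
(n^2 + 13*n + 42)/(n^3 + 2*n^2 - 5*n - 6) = (n^2 + 13*n + 42)/(n^3 + 2*n^2 - 5*n - 6)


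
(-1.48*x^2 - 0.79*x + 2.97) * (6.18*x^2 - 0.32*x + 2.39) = -9.1464*x^4 - 4.4086*x^3 + 15.0702*x^2 - 2.8385*x + 7.0983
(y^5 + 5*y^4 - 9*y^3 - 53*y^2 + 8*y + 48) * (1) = y^5 + 5*y^4 - 9*y^3 - 53*y^2 + 8*y + 48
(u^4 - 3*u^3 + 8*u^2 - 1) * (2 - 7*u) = -7*u^5 + 23*u^4 - 62*u^3 + 16*u^2 + 7*u - 2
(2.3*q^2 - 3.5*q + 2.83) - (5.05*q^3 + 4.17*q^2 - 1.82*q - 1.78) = -5.05*q^3 - 1.87*q^2 - 1.68*q + 4.61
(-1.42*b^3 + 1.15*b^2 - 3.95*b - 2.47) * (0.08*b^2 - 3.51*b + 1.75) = -0.1136*b^5 + 5.0762*b^4 - 6.8375*b^3 + 15.6794*b^2 + 1.7572*b - 4.3225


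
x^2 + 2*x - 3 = (x - 1)*(x + 3)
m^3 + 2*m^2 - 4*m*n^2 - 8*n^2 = (m + 2)*(m - 2*n)*(m + 2*n)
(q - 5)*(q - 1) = q^2 - 6*q + 5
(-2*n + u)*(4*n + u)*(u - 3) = -8*n^2*u + 24*n^2 + 2*n*u^2 - 6*n*u + u^3 - 3*u^2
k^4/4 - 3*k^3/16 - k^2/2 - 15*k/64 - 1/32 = (k/2 + 1/4)^2*(k - 2)*(k + 1/4)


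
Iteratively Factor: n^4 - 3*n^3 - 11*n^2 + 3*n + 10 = (n - 1)*(n^3 - 2*n^2 - 13*n - 10) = (n - 1)*(n + 2)*(n^2 - 4*n - 5) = (n - 5)*(n - 1)*(n + 2)*(n + 1)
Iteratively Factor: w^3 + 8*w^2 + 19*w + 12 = (w + 4)*(w^2 + 4*w + 3) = (w + 1)*(w + 4)*(w + 3)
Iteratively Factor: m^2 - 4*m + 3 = (m - 1)*(m - 3)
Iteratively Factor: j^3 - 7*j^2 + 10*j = (j - 2)*(j^2 - 5*j) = j*(j - 2)*(j - 5)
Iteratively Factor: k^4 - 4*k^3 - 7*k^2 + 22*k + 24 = (k - 3)*(k^3 - k^2 - 10*k - 8) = (k - 3)*(k + 2)*(k^2 - 3*k - 4) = (k - 4)*(k - 3)*(k + 2)*(k + 1)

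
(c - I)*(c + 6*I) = c^2 + 5*I*c + 6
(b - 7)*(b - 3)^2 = b^3 - 13*b^2 + 51*b - 63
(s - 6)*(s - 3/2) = s^2 - 15*s/2 + 9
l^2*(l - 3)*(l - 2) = l^4 - 5*l^3 + 6*l^2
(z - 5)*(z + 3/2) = z^2 - 7*z/2 - 15/2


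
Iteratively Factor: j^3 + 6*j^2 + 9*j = (j + 3)*(j^2 + 3*j) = j*(j + 3)*(j + 3)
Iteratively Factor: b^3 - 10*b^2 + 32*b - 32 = (b - 4)*(b^2 - 6*b + 8) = (b - 4)*(b - 2)*(b - 4)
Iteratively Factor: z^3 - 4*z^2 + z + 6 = (z + 1)*(z^2 - 5*z + 6) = (z - 2)*(z + 1)*(z - 3)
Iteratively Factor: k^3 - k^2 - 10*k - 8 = (k + 1)*(k^2 - 2*k - 8) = (k - 4)*(k + 1)*(k + 2)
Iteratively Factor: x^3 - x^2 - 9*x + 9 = (x - 3)*(x^2 + 2*x - 3) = (x - 3)*(x - 1)*(x + 3)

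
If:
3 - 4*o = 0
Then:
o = 3/4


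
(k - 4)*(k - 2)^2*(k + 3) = k^4 - 5*k^3 - 4*k^2 + 44*k - 48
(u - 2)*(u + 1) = u^2 - u - 2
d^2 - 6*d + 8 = (d - 4)*(d - 2)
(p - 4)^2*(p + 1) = p^3 - 7*p^2 + 8*p + 16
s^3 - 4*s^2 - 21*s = s*(s - 7)*(s + 3)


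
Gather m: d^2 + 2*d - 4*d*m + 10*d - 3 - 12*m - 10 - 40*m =d^2 + 12*d + m*(-4*d - 52) - 13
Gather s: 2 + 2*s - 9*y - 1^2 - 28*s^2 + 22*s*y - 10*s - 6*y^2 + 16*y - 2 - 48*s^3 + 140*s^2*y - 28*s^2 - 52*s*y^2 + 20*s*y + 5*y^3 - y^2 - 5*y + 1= -48*s^3 + s^2*(140*y - 56) + s*(-52*y^2 + 42*y - 8) + 5*y^3 - 7*y^2 + 2*y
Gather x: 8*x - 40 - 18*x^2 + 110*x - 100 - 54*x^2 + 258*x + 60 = -72*x^2 + 376*x - 80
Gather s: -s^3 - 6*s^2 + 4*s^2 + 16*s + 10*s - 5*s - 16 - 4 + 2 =-s^3 - 2*s^2 + 21*s - 18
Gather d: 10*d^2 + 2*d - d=10*d^2 + d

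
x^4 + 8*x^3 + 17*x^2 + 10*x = x*(x + 1)*(x + 2)*(x + 5)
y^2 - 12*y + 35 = (y - 7)*(y - 5)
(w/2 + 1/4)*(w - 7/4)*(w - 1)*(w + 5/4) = w^4/2 - w^3/2 - 39*w^2/32 + 43*w/64 + 35/64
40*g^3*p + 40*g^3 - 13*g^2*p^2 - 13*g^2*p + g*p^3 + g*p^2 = (-8*g + p)*(-5*g + p)*(g*p + g)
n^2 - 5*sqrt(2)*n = n*(n - 5*sqrt(2))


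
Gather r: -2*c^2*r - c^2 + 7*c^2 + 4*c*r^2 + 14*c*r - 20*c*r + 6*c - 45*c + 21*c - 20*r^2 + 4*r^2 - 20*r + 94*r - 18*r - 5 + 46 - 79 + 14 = 6*c^2 - 18*c + r^2*(4*c - 16) + r*(-2*c^2 - 6*c + 56) - 24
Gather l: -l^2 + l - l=-l^2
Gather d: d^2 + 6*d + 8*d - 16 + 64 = d^2 + 14*d + 48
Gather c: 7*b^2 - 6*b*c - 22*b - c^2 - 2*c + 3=7*b^2 - 22*b - c^2 + c*(-6*b - 2) + 3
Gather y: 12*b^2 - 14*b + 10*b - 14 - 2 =12*b^2 - 4*b - 16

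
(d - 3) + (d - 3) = 2*d - 6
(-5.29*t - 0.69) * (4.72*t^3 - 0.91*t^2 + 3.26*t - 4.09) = -24.9688*t^4 + 1.5571*t^3 - 16.6175*t^2 + 19.3867*t + 2.8221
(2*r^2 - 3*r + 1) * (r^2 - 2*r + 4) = 2*r^4 - 7*r^3 + 15*r^2 - 14*r + 4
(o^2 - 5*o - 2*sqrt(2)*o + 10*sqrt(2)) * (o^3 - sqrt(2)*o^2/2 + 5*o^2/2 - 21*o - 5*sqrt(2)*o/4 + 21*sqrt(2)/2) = o^5 - 5*sqrt(2)*o^4/2 - 5*o^4/2 - 63*o^3/2 + 25*sqrt(2)*o^3/4 + 100*o^2 + 335*sqrt(2)*o^2/4 - 525*sqrt(2)*o/2 - 67*o + 210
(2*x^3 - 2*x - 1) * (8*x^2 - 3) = 16*x^5 - 22*x^3 - 8*x^2 + 6*x + 3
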